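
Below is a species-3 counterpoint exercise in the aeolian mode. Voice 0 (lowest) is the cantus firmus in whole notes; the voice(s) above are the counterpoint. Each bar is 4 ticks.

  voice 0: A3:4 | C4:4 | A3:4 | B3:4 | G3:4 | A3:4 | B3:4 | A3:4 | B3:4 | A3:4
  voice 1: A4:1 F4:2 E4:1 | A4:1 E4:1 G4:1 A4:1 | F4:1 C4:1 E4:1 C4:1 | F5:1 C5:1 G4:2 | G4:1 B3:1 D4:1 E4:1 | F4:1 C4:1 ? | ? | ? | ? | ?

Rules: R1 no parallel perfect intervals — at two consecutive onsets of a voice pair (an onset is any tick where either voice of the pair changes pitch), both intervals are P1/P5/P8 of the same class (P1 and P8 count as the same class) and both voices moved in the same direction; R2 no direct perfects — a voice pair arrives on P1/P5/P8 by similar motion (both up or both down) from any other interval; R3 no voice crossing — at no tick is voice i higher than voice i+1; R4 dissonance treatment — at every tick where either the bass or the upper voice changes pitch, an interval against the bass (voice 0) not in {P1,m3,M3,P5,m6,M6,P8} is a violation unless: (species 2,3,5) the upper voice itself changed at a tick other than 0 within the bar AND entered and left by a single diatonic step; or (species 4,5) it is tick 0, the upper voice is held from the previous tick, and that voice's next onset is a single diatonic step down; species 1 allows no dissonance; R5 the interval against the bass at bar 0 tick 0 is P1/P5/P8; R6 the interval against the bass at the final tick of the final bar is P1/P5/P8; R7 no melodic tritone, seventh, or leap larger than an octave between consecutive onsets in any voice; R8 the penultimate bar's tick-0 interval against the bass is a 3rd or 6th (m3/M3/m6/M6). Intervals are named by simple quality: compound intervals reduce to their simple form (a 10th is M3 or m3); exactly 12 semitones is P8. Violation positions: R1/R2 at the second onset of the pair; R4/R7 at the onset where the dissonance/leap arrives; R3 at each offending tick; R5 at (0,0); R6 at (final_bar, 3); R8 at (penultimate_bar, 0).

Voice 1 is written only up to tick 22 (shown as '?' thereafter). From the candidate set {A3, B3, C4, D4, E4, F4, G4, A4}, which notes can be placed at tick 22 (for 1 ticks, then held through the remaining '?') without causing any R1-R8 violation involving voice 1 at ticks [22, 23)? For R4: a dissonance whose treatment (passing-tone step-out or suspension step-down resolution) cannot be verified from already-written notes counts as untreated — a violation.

{A3, A4, C4, E4, F4}

A3: legal
B3: violates R4
C4: legal
D4: violates R4
E4: legal
F4: legal
G4: violates R4
A4: legal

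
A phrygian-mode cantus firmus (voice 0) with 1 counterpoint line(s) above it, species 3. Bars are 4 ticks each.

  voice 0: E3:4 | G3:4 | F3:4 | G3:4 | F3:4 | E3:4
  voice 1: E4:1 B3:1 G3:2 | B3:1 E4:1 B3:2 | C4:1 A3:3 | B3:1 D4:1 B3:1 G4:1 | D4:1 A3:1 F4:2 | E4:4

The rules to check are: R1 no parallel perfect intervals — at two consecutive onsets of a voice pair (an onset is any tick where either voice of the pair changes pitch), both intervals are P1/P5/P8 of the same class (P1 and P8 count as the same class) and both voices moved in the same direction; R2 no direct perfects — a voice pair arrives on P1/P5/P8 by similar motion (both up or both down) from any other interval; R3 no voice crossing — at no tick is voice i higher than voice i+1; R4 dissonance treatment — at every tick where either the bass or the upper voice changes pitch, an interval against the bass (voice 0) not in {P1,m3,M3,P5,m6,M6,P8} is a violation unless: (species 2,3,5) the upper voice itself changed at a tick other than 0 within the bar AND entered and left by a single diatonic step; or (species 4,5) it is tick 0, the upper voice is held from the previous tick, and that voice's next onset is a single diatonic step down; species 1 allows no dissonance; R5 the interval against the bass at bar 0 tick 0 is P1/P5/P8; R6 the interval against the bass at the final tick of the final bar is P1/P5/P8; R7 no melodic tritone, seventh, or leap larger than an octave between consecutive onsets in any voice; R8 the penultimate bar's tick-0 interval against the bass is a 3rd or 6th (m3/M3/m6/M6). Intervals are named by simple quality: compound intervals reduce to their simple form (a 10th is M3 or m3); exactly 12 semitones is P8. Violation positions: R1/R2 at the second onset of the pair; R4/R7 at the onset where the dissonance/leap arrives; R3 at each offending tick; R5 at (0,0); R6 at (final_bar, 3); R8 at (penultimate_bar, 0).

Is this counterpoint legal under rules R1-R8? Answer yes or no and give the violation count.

No (1 violations)

bar 0: v0=E3 v1=E4 (P8)
bar 1: v0=G3 v1=B3 (M3)
bar 2: v0=F3 v1=C4 (P5)
bar 3: v0=G3 v1=B3 (M3)
bar 4: v0=F3 v1=D4 (M6)
bar 5: v0=E3 v1=E4 (P8)
  R1 @ bar5.0: F3/F4 P8 -> E3/E4 P8 similar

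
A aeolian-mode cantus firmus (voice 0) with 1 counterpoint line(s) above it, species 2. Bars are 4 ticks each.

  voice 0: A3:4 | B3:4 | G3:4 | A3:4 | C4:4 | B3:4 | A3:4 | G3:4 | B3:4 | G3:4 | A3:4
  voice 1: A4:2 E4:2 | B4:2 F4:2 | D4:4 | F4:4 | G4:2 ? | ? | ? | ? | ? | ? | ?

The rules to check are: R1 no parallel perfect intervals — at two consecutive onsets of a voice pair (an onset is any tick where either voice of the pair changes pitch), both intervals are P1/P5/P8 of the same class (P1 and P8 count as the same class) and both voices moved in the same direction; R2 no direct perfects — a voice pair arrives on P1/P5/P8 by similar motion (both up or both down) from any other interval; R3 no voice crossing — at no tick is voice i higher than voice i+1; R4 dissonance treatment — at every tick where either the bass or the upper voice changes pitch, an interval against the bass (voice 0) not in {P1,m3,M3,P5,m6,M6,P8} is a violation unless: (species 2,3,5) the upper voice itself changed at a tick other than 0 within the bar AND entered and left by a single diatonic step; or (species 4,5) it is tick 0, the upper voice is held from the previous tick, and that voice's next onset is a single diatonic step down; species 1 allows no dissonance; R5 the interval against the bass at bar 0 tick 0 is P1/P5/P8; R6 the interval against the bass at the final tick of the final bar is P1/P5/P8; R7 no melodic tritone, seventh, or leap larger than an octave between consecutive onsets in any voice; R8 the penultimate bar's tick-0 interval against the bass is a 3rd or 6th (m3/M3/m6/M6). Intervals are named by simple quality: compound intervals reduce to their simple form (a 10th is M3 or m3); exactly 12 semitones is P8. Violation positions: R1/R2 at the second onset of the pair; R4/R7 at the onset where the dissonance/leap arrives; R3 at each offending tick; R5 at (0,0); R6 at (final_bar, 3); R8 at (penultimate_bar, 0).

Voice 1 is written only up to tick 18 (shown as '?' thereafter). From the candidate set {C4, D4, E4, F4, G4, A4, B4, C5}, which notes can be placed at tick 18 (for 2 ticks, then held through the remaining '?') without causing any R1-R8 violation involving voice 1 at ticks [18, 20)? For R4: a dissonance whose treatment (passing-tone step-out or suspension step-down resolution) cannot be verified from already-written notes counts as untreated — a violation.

C4: legal
D4: violates R4
E4: legal
F4: violates R4
G4: legal
A4: legal
B4: violates R4
C5: legal

{A4, C4, C5, E4, G4}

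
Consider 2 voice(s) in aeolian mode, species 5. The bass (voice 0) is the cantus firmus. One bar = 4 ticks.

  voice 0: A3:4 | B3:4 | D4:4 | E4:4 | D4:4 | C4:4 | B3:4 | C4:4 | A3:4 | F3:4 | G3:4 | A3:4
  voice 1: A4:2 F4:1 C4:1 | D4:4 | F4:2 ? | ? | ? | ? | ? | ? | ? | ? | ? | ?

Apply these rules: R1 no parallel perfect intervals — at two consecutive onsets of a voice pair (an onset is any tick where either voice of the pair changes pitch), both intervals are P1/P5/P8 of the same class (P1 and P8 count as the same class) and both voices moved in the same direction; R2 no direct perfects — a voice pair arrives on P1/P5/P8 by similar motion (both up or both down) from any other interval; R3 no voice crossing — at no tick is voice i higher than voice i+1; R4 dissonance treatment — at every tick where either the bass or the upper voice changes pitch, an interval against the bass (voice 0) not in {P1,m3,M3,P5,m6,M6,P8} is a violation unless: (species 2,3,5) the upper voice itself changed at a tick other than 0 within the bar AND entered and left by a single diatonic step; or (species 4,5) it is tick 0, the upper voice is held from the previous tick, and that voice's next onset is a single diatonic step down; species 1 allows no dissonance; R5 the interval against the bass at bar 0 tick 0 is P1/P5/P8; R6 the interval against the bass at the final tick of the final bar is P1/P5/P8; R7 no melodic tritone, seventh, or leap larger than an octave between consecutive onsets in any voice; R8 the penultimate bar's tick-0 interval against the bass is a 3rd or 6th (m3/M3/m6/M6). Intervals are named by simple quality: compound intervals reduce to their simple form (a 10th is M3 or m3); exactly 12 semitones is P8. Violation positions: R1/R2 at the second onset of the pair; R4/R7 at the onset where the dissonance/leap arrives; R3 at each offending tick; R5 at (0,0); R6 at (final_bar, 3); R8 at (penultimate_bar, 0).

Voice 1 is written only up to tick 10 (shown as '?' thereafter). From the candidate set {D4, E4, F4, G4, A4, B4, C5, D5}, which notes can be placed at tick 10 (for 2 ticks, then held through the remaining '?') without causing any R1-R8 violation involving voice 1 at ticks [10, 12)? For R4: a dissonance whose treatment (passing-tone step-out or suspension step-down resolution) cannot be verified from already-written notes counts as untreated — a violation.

D4: legal
E4: violates R4
F4: legal
G4: violates R4
A4: legal
B4: violates R7
C5: violates R4
D5: legal

{A4, D4, D5, F4}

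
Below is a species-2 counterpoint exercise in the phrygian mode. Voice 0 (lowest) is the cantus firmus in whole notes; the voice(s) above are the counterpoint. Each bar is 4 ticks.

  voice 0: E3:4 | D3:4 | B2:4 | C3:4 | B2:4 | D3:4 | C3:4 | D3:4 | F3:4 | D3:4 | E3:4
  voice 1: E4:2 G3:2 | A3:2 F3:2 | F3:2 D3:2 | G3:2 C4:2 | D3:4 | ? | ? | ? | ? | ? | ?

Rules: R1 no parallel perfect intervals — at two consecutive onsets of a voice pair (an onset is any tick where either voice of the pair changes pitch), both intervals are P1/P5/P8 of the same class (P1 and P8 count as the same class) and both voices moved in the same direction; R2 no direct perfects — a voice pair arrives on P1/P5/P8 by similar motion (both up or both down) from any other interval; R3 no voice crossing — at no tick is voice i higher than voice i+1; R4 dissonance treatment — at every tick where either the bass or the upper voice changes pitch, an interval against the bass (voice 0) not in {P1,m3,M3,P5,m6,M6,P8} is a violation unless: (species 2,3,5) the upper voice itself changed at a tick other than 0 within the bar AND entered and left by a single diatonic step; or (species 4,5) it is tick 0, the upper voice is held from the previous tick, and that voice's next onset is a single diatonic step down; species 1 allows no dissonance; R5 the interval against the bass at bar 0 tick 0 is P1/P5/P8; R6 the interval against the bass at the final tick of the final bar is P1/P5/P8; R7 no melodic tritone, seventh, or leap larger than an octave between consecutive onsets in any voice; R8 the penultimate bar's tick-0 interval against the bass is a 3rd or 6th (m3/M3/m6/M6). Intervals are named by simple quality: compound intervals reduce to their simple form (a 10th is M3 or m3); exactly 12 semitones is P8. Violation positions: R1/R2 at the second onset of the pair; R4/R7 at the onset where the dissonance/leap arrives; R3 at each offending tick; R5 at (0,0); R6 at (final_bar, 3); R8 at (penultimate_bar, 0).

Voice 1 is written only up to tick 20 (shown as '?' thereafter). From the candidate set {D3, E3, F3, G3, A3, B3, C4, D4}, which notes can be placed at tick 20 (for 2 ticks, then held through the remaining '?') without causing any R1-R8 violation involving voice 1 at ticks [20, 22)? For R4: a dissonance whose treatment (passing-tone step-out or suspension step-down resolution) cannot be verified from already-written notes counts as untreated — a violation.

D3: legal
E3: violates R4
F3: legal
G3: violates R4
A3: violates R2
B3: legal
C4: violates R4,R7
D4: violates R2

{B3, D3, F3}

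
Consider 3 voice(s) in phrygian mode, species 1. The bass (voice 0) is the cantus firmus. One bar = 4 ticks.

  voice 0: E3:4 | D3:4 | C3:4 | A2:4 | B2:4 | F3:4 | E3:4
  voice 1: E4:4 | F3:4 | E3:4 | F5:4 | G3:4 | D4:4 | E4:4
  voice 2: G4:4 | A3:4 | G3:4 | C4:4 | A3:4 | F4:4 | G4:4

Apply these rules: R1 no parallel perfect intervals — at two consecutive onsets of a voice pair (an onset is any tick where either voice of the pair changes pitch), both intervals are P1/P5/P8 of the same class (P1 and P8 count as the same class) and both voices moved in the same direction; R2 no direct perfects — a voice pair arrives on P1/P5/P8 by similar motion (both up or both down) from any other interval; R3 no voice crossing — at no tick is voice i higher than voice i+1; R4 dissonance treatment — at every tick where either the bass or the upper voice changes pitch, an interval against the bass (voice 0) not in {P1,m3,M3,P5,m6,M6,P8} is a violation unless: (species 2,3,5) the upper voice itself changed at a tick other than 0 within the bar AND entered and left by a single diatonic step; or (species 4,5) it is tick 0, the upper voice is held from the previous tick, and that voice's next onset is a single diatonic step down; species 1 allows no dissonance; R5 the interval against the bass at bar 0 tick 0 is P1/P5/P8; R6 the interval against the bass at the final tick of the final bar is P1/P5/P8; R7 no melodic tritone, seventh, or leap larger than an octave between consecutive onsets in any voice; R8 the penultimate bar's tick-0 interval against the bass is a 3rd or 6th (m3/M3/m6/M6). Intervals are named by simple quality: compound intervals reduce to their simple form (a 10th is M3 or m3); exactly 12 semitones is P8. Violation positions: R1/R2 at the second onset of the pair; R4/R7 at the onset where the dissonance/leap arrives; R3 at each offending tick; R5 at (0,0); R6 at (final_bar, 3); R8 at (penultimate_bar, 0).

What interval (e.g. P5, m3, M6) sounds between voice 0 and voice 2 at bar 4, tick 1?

voice 0=B2 voice 2=A3 -> m7

m7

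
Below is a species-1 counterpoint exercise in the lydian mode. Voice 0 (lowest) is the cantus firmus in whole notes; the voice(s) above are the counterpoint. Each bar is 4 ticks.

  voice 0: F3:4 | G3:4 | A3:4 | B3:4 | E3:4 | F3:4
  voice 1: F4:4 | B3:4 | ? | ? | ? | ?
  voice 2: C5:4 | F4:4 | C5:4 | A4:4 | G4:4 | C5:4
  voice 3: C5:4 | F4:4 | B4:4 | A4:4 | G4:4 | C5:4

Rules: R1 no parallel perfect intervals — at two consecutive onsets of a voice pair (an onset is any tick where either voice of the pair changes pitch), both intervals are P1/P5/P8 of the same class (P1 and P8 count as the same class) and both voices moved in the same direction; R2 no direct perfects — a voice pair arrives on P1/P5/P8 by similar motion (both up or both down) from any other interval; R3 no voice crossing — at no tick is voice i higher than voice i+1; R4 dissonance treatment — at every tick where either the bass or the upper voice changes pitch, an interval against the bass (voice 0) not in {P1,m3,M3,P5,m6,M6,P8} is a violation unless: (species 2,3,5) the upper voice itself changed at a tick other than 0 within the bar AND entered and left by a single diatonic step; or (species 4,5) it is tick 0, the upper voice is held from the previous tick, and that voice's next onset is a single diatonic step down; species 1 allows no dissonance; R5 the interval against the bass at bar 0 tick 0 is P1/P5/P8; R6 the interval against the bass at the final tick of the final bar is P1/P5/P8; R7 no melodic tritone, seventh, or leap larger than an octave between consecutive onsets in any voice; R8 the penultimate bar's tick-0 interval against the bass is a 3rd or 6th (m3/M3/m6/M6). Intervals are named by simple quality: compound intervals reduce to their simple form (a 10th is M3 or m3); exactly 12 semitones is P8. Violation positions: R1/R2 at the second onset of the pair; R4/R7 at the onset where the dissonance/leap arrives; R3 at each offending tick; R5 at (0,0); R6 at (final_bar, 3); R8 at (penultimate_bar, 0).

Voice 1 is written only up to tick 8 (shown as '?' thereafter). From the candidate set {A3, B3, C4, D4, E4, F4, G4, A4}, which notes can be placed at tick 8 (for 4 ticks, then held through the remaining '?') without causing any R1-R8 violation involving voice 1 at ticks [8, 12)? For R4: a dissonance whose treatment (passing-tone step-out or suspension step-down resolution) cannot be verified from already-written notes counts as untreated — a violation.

{A3}

A3: legal
B3: violates R4
C4: violates R2
D4: violates R4
E4: violates R2
F4: violates R2,R7
G4: violates R4
A4: violates R2,R7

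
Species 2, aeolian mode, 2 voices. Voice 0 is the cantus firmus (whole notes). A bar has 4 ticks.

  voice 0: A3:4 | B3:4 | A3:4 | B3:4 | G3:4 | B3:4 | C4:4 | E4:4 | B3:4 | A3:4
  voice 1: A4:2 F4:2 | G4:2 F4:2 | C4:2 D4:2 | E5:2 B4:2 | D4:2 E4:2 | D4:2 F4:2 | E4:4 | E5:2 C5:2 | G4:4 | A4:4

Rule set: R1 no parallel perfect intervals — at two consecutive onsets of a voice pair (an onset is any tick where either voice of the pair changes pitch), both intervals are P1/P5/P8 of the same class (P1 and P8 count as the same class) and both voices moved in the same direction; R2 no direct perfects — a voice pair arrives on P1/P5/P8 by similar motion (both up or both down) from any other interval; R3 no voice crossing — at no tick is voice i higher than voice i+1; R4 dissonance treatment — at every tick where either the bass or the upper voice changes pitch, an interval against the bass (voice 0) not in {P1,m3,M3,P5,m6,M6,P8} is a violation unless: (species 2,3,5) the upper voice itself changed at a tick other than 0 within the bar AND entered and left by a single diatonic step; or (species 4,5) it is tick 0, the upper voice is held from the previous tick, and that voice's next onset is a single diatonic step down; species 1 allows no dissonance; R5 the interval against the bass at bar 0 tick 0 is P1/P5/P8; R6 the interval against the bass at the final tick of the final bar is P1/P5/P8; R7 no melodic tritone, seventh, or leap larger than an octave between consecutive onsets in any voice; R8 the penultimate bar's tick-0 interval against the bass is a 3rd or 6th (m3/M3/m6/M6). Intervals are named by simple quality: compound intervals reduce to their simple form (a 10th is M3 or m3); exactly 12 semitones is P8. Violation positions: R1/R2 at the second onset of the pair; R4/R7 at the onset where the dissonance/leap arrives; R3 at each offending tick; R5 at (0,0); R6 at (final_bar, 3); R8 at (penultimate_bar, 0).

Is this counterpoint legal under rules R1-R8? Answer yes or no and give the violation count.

No (7 violations)

bar 0: v0=A3 v1=A4 (P8)
bar 1: v0=B3 v1=G4 (m6)
bar 2: v0=A3 v1=C4 (m3)
bar 3: v0=B3 v1=E5 (P4)
bar 4: v0=G3 v1=D4 (P5)
bar 5: v0=B3 v1=D4 (m3)
bar 6: v0=C4 v1=E4 (M3)
bar 7: v0=E4 v1=E5 (P8)
bar 8: v0=B3 v1=G4 (m6)
bar 9: v0=A3 v1=A4 (P8)
  R4 @ bar1.2: B3/F4 TT untreated
  R4 @ bar2.2: A3/D4 P4 untreated
  R4 @ bar3.0: B3/E5 P4 untreated
  R7 @ bar3.0: D4->E5 leap 14st
  R2 @ bar4.0: B3/B4 P8 -> G3/D4 P5 similar
  R4 @ bar5.2: B3/F4 TT untreated
  R2 @ bar7.0: C4/E4 M3 -> E4/E5 P8 similar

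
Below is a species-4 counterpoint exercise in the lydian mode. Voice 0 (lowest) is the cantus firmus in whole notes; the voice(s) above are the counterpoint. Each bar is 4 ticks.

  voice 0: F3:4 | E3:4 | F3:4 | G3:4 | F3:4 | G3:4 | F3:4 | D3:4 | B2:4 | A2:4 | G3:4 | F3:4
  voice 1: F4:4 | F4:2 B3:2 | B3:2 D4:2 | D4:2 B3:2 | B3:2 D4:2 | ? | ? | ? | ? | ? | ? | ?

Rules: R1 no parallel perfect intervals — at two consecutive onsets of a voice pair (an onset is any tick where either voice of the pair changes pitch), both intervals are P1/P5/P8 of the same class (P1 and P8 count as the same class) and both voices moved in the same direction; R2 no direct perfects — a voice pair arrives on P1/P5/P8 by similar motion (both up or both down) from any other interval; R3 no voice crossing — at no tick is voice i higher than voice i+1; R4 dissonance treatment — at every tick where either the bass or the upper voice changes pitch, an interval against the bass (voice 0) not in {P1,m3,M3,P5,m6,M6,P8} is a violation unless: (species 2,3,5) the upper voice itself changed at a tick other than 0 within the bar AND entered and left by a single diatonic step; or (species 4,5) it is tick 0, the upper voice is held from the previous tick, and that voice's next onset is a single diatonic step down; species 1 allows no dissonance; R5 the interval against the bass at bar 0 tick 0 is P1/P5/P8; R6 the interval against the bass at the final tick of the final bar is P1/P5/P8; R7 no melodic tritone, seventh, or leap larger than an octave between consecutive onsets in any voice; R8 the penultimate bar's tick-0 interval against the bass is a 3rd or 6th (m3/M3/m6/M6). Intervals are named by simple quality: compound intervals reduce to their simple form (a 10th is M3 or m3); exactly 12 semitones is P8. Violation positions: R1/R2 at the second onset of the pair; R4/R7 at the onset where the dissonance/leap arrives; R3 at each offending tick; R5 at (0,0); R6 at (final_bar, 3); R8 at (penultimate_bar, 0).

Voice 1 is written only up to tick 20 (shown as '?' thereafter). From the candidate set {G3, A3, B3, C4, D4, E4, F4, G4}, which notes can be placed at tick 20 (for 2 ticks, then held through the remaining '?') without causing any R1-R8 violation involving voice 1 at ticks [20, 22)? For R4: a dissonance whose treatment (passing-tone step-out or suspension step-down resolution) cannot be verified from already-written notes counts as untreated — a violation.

G3: legal
A3: violates R4
B3: legal
C4: violates R4
D4: legal
E4: legal
F4: violates R4
G4: violates R2

{B3, D4, E4, G3}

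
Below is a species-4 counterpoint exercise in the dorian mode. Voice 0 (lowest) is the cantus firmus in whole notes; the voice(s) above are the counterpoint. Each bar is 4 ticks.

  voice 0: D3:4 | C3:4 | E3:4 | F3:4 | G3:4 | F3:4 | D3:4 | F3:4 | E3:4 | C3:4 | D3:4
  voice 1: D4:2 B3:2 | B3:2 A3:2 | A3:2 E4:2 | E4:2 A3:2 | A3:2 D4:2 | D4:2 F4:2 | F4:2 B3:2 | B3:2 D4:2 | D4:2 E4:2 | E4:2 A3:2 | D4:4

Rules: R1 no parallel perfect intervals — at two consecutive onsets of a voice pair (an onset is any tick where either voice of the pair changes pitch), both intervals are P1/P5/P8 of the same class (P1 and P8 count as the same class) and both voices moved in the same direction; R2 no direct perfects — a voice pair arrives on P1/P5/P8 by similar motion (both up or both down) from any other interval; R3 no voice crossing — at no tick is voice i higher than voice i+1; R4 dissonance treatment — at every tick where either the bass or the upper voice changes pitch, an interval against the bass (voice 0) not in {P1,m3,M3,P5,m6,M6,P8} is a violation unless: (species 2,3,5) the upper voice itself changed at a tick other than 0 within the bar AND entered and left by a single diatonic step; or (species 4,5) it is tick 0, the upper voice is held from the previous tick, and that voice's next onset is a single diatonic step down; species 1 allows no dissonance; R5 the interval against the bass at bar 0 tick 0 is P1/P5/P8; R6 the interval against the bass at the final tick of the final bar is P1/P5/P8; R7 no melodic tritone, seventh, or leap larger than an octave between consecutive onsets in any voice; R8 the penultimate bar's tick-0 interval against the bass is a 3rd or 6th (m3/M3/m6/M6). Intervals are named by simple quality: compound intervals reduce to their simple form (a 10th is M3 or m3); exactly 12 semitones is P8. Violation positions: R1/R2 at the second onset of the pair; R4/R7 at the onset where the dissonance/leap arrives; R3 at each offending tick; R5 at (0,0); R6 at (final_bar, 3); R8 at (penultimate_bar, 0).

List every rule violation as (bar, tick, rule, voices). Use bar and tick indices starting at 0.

(2, 0, R4, (0, 1))
(3, 0, R4, (0, 1))
(4, 0, R4, (0, 1))
(6, 2, R7, (1,))
(7, 0, R4, (0, 1))
(8, 0, R4, (0, 1))
(10, 0, R2, (0, 1))

bar 0: v0=D3 v1=D4 downbeat P8
bar 1: v0=C3 v1=B3 downbeat M7
bar 2: v0=E3 v1=A3 downbeat P4
bar 3: v0=F3 v1=E4 downbeat M7
bar 4: v0=G3 v1=A3 downbeat M2
bar 5: v0=F3 v1=D4 downbeat M6
bar 6: v0=D3 v1=F4 downbeat m3
bar 7: v0=F3 v1=B3 downbeat TT
bar 8: v0=E3 v1=D4 downbeat m7
bar 9: v0=C3 v1=E4 downbeat M3
bar 10: v0=D3 v1=D4 downbeat P8
  -> R4 @ bar 2 tick 0 v(0, 1): E3/A3 P4 untreated
  -> R4 @ bar 3 tick 0 v(0, 1): F3/E4 M7 untreated
  -> R4 @ bar 4 tick 0 v(0, 1): G3/A3 M2 untreated
  -> R7 @ bar 6 tick 2 v(1,): F4->B3 leap 6st
  -> R4 @ bar 7 tick 0 v(0, 1): F3/B3 TT untreated
  -> R4 @ bar 8 tick 0 v(0, 1): E3/D4 m7 untreated
  -> R2 @ bar 10 tick 0 v(0, 1): C3/A3 M6 -> D3/D4 P8 similar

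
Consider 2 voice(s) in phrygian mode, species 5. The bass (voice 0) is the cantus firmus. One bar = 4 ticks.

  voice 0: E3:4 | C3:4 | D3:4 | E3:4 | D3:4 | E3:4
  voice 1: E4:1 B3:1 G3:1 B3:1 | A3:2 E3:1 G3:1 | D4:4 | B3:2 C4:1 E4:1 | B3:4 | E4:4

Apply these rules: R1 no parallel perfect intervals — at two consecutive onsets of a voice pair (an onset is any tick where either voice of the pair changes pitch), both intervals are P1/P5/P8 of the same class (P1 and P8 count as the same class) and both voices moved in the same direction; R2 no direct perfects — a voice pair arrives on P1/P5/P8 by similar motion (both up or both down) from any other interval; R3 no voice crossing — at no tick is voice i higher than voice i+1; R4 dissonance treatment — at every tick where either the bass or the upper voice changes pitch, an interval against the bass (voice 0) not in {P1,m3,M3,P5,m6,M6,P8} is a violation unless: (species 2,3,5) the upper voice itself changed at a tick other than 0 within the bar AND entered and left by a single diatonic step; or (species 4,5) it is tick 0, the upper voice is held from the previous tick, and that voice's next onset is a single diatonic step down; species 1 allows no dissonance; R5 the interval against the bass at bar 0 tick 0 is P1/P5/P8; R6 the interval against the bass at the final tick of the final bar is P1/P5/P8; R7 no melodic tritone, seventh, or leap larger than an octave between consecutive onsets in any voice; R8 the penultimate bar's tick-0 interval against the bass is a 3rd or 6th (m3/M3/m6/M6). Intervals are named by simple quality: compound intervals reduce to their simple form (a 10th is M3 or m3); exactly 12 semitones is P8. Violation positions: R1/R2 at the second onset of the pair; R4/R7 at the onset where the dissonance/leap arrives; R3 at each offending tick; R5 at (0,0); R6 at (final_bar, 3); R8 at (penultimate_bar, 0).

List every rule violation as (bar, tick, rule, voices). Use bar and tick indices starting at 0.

bar 0: v0=E3 v1=E4 downbeat P8
bar 1: v0=C3 v1=A3 downbeat M6
bar 2: v0=D3 v1=D4 downbeat P8
bar 3: v0=E3 v1=B3 downbeat P5
bar 4: v0=D3 v1=B3 downbeat M6
bar 5: v0=E3 v1=E4 downbeat P8
  -> R2 @ bar 2 tick 0 v(0, 1): C3/G3 P5 -> D3/D4 P8 similar
  -> R2 @ bar 5 tick 0 v(0, 1): D3/B3 M6 -> E3/E4 P8 similar

(2, 0, R2, (0, 1))
(5, 0, R2, (0, 1))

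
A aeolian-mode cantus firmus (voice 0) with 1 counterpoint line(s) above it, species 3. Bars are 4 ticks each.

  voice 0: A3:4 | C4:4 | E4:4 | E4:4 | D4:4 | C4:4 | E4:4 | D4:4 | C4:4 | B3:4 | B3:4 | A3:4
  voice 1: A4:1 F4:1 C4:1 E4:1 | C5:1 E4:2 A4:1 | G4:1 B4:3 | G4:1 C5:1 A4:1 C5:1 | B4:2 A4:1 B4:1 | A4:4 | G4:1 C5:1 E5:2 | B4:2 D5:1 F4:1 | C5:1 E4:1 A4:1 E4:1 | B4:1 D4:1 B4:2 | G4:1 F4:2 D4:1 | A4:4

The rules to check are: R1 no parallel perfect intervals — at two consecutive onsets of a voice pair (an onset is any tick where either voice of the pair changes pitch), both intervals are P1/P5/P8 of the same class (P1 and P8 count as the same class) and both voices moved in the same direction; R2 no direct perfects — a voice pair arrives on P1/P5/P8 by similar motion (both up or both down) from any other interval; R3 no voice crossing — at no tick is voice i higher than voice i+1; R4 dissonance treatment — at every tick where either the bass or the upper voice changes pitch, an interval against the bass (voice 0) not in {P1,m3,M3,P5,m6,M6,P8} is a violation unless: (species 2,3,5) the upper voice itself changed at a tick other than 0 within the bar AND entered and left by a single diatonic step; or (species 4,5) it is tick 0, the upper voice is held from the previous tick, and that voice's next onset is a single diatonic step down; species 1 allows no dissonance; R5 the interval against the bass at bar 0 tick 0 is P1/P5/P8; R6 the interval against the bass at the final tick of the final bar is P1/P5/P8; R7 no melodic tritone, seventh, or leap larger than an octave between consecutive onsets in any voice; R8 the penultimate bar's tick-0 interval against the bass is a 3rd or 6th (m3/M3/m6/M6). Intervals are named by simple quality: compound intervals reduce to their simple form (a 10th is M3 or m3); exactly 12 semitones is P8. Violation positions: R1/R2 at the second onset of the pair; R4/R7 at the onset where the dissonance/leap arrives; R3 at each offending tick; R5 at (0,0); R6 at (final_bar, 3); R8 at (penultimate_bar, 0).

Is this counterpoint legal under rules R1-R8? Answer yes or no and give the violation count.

bar 0: v0=A3 v1=A4 (P8)
bar 1: v0=C4 v1=C5 (P8)
bar 2: v0=E4 v1=G4 (m3)
bar 3: v0=E4 v1=G4 (m3)
bar 4: v0=D4 v1=B4 (M6)
bar 5: v0=C4 v1=A4 (M6)
bar 6: v0=E4 v1=G4 (m3)
bar 7: v0=D4 v1=B4 (M6)
bar 8: v0=C4 v1=C5 (P8)
bar 9: v0=B3 v1=B4 (P8)
bar 10: v0=B3 v1=G4 (m6)
bar 11: v0=A3 v1=A4 (P8)
  R2 @ bar1.0: A3/E4 P5 -> C4/C5 P8 similar
  R4 @ bar3.2: E4/A4 P4 untreated
  R4 @ bar10.1: B3/F4 TT untreated

No (3 violations)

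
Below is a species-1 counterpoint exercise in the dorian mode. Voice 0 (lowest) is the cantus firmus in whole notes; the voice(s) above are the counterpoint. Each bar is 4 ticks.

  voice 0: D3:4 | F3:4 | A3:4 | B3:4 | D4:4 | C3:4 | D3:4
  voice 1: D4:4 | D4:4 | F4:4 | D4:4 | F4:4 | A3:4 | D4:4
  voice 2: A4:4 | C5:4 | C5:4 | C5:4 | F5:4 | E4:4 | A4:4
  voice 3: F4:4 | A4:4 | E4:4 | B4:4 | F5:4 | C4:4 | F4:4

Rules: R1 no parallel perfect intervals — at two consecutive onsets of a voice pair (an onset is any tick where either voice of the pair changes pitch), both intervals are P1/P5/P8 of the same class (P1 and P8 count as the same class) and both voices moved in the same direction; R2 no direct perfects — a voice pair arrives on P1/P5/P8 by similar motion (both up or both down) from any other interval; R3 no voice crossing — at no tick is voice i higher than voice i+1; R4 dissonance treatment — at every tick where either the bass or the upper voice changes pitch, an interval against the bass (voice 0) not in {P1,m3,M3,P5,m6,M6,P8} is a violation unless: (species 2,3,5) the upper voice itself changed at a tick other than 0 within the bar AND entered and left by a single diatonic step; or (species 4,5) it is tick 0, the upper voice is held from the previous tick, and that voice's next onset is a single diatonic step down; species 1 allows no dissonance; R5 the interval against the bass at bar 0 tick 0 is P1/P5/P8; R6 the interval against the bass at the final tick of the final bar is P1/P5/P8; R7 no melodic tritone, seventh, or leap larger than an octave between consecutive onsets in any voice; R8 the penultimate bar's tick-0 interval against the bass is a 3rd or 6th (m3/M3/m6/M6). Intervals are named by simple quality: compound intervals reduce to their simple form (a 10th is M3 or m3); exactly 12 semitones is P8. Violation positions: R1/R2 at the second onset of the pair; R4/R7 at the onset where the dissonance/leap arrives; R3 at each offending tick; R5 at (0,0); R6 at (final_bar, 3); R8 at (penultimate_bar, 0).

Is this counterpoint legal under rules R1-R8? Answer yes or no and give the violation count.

No (42 violations)

bar 0: v0=D3 v1=D4 v2=A4 v3=F4 (m3)
bar 1: v0=F3 v1=D4 v2=C5 v3=A4 (M3)
bar 2: v0=A3 v1=F4 v2=C5 v3=E4 (P5)
bar 3: v0=B3 v1=D4 v2=C5 v3=B4 (P8)
bar 4: v0=D4 v1=F4 v2=F5 v3=F5 (m3)
bar 5: v0=C3 v1=A3 v2=E4 v3=C4 (P8)
bar 6: v0=D3 v1=D4 v2=A4 v3=F4 (m3)
  R3 @ bar0.0: A4 above F4
  R5 @ bar0.0: opens on m3
  R3 @ bar0.1: A4 above F4
  R3 @ bar0.2: A4 above F4
  R3 @ bar0.3: A4 above F4
  R1 @ bar1.0: D3/A4 P5 -> F3/C5 P5 similar
  R3 @ bar1.0: C5 above A4
  R3 @ bar1.1: C5 above A4
  R3 @ bar1.2: C5 above A4
  R3 @ bar1.3: C5 above A4
  R3 @ bar2.0: C5 above E4
  R3 @ bar2.1: C5 above E4
  R3 @ bar2.2: C5 above E4
  R3 @ bar2.3: C5 above E4
  R2 @ bar3.0: A3/E4 P5 -> B3/B4 P8 similar
  R3 @ bar3.0: C5 above B4
  R4 @ bar3.0: B3/C5 m2 untreated
  R3 @ bar3.1: C5 above B4
  R3 @ bar3.2: C5 above B4
  R3 @ bar3.3: C5 above B4
  R2 @ bar4.0: D4/C5 m7 -> F4/F5 P8 similar
  R2 @ bar4.0: D4/B4 M6 -> F4/F5 P8 similar
  R2 @ bar4.0: C5/B4 m2 -> F5/F5 P1 similar
  R7 @ bar4.0: B4->F5 leap 6st
  R2 @ bar5.0: D4/F5 m3 -> C3/C4 P8 similar
  R2 @ bar5.0: F4/F5 P8 -> A3/E4 P5 similar
  R3 @ bar5.0: E4 above C4
  R7 @ bar5.0: D4->C3 leap 14st
  R7 @ bar5.0: F5->E4 leap 13st
  R7 @ bar5.0: F5->C4 leap 17st
  R8 @ bar5.0: penult P8 not 3rd/6th
  R3 @ bar5.1: E4 above C4
  R3 @ bar5.2: E4 above C4
  R3 @ bar5.3: E4 above C4
  R1 @ bar6.0: A3/E4 P5 -> D4/A4 P5 similar
  R2 @ bar6.0: C3/A3 M6 -> D3/D4 P8 similar
  R2 @ bar6.0: C3/E4 M3 -> D3/A4 P5 similar
  R3 @ bar6.0: A4 above F4
  R3 @ bar6.1: A4 above F4
  R3 @ bar6.2: A4 above F4
  R3 @ bar6.3: A4 above F4
  R6 @ bar6.3: closes on m3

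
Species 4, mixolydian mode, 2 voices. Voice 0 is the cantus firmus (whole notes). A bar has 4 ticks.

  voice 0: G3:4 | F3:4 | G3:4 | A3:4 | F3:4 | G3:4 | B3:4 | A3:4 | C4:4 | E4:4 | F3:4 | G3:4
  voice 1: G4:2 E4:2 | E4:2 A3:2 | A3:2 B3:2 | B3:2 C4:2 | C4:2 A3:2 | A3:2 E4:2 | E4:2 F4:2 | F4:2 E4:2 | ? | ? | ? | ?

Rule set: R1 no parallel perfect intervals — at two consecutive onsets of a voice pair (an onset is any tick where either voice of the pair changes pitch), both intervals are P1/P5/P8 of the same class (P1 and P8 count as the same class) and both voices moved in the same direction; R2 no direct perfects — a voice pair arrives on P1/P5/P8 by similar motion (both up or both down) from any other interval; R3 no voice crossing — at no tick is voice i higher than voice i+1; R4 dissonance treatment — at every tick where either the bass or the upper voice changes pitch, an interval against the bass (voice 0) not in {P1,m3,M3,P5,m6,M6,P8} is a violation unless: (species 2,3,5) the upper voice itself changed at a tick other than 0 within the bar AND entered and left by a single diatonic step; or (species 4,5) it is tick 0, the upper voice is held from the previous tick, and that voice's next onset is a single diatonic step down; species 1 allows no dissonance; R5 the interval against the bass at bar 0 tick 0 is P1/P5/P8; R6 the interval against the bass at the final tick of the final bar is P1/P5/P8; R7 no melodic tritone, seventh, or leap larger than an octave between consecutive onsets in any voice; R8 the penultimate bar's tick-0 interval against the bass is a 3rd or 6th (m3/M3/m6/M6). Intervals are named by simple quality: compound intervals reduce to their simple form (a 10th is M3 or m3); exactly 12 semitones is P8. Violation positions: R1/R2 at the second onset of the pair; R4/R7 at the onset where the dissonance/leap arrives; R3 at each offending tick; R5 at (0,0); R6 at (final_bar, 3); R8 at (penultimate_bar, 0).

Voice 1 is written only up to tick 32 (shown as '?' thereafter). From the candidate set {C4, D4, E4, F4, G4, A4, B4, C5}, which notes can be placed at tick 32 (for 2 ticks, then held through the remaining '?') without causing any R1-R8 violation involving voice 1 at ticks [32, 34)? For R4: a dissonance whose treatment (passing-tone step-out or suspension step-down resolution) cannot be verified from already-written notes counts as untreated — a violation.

{A4, C4, E4}

C4: legal
D4: violates R4
E4: legal
F4: violates R4
G4: violates R1
A4: legal
B4: violates R4
C5: violates R2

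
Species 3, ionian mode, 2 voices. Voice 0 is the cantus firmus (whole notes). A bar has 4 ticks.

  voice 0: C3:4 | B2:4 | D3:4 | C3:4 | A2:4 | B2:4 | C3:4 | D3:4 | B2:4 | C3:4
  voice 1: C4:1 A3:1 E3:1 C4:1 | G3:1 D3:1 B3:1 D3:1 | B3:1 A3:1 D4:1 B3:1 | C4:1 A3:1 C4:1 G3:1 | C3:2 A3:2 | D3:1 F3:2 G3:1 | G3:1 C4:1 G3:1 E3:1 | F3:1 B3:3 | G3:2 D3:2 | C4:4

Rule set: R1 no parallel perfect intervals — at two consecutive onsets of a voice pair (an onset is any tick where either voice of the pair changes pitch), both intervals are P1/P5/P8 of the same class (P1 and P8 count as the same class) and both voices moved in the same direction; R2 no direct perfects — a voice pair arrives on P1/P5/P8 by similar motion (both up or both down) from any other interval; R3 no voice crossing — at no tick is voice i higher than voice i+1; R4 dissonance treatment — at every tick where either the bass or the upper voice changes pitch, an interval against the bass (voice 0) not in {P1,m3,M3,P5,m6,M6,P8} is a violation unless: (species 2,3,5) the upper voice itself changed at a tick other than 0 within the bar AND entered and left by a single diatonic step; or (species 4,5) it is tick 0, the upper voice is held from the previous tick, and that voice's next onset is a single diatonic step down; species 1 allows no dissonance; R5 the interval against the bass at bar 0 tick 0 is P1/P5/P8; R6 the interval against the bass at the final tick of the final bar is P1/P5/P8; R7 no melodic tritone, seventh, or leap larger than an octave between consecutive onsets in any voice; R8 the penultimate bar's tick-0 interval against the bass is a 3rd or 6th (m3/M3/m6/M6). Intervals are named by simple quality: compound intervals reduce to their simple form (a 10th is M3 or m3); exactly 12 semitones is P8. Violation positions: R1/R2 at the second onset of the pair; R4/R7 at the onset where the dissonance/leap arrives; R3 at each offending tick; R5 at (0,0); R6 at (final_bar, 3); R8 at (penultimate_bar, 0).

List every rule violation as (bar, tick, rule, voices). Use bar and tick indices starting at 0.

(5, 1, R4, (0, 1))
(7, 1, R7, (1,))
(9, 0, R2, (0, 1))
(9, 0, R7, (1,))

bar 0: v0=C3 v1=C4 downbeat P8
bar 1: v0=B2 v1=G3 downbeat m6
bar 2: v0=D3 v1=B3 downbeat M6
bar 3: v0=C3 v1=C4 downbeat P8
bar 4: v0=A2 v1=C3 downbeat m3
bar 5: v0=B2 v1=D3 downbeat m3
bar 6: v0=C3 v1=G3 downbeat P5
bar 7: v0=D3 v1=F3 downbeat m3
bar 8: v0=B2 v1=G3 downbeat m6
bar 9: v0=C3 v1=C4 downbeat P8
  -> R4 @ bar 5 tick 1 v(0, 1): B2/F3 TT untreated
  -> R7 @ bar 7 tick 1 v(1,): F3->B3 leap 6st
  -> R2 @ bar 9 tick 0 v(0, 1): B2/D3 m3 -> C3/C4 P8 similar
  -> R7 @ bar 9 tick 0 v(1,): D3->C4 leap 10st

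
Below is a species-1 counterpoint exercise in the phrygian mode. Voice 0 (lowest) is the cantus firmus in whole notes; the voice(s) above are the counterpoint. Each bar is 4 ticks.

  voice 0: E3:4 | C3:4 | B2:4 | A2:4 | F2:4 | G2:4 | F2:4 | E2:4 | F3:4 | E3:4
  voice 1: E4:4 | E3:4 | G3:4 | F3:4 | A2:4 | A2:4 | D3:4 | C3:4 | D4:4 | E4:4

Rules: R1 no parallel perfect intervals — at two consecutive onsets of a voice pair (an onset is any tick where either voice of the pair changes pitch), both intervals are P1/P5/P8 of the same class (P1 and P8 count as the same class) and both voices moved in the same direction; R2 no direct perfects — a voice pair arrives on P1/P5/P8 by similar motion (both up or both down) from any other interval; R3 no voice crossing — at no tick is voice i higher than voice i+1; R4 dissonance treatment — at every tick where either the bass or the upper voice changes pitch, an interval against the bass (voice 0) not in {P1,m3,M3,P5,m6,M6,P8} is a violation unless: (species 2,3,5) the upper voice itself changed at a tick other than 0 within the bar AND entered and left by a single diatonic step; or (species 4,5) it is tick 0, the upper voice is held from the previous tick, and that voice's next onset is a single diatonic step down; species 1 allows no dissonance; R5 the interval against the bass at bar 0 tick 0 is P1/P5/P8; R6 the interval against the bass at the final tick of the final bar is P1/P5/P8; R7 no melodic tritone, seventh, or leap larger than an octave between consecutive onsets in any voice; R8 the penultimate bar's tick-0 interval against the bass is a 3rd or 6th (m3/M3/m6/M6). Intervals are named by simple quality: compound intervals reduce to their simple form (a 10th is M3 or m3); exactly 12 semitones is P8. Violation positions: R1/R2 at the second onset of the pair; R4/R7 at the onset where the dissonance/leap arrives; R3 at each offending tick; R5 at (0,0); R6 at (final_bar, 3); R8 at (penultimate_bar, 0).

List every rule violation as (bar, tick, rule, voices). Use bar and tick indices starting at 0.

(5, 0, R4, (0, 1))
(8, 0, R7, (0,))
(8, 0, R7, (1,))

bar 0: v0=E3 v1=E4 downbeat P8
bar 1: v0=C3 v1=E3 downbeat M3
bar 2: v0=B2 v1=G3 downbeat m6
bar 3: v0=A2 v1=F3 downbeat m6
bar 4: v0=F2 v1=A2 downbeat M3
bar 5: v0=G2 v1=A2 downbeat M2
bar 6: v0=F2 v1=D3 downbeat M6
bar 7: v0=E2 v1=C3 downbeat m6
bar 8: v0=F3 v1=D4 downbeat M6
bar 9: v0=E3 v1=E4 downbeat P8
  -> R4 @ bar 5 tick 0 v(0, 1): G2/A2 M2 untreated
  -> R7 @ bar 8 tick 0 v(0,): E2->F3 leap 13st
  -> R7 @ bar 8 tick 0 v(1,): C3->D4 leap 14st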